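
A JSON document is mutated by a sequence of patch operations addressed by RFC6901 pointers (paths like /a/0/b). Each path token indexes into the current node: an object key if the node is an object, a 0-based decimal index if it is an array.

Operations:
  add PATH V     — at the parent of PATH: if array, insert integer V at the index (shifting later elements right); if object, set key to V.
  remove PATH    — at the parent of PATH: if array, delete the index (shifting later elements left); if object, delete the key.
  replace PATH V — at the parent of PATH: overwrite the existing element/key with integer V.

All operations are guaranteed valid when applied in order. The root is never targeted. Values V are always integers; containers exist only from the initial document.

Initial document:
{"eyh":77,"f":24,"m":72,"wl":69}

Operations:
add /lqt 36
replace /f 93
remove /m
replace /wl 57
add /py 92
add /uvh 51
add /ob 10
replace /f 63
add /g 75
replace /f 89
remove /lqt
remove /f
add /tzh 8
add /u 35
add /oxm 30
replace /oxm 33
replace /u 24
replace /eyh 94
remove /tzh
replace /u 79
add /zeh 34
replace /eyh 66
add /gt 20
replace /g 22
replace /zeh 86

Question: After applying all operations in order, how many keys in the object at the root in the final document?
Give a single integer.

Answer: 10

Derivation:
After op 1 (add /lqt 36): {"eyh":77,"f":24,"lqt":36,"m":72,"wl":69}
After op 2 (replace /f 93): {"eyh":77,"f":93,"lqt":36,"m":72,"wl":69}
After op 3 (remove /m): {"eyh":77,"f":93,"lqt":36,"wl":69}
After op 4 (replace /wl 57): {"eyh":77,"f":93,"lqt":36,"wl":57}
After op 5 (add /py 92): {"eyh":77,"f":93,"lqt":36,"py":92,"wl":57}
After op 6 (add /uvh 51): {"eyh":77,"f":93,"lqt":36,"py":92,"uvh":51,"wl":57}
After op 7 (add /ob 10): {"eyh":77,"f":93,"lqt":36,"ob":10,"py":92,"uvh":51,"wl":57}
After op 8 (replace /f 63): {"eyh":77,"f":63,"lqt":36,"ob":10,"py":92,"uvh":51,"wl":57}
After op 9 (add /g 75): {"eyh":77,"f":63,"g":75,"lqt":36,"ob":10,"py":92,"uvh":51,"wl":57}
After op 10 (replace /f 89): {"eyh":77,"f":89,"g":75,"lqt":36,"ob":10,"py":92,"uvh":51,"wl":57}
After op 11 (remove /lqt): {"eyh":77,"f":89,"g":75,"ob":10,"py":92,"uvh":51,"wl":57}
After op 12 (remove /f): {"eyh":77,"g":75,"ob":10,"py":92,"uvh":51,"wl":57}
After op 13 (add /tzh 8): {"eyh":77,"g":75,"ob":10,"py":92,"tzh":8,"uvh":51,"wl":57}
After op 14 (add /u 35): {"eyh":77,"g":75,"ob":10,"py":92,"tzh":8,"u":35,"uvh":51,"wl":57}
After op 15 (add /oxm 30): {"eyh":77,"g":75,"ob":10,"oxm":30,"py":92,"tzh":8,"u":35,"uvh":51,"wl":57}
After op 16 (replace /oxm 33): {"eyh":77,"g":75,"ob":10,"oxm":33,"py":92,"tzh":8,"u":35,"uvh":51,"wl":57}
After op 17 (replace /u 24): {"eyh":77,"g":75,"ob":10,"oxm":33,"py":92,"tzh":8,"u":24,"uvh":51,"wl":57}
After op 18 (replace /eyh 94): {"eyh":94,"g":75,"ob":10,"oxm":33,"py":92,"tzh":8,"u":24,"uvh":51,"wl":57}
After op 19 (remove /tzh): {"eyh":94,"g":75,"ob":10,"oxm":33,"py":92,"u":24,"uvh":51,"wl":57}
After op 20 (replace /u 79): {"eyh":94,"g":75,"ob":10,"oxm":33,"py":92,"u":79,"uvh":51,"wl":57}
After op 21 (add /zeh 34): {"eyh":94,"g":75,"ob":10,"oxm":33,"py":92,"u":79,"uvh":51,"wl":57,"zeh":34}
After op 22 (replace /eyh 66): {"eyh":66,"g":75,"ob":10,"oxm":33,"py":92,"u":79,"uvh":51,"wl":57,"zeh":34}
After op 23 (add /gt 20): {"eyh":66,"g":75,"gt":20,"ob":10,"oxm":33,"py":92,"u":79,"uvh":51,"wl":57,"zeh":34}
After op 24 (replace /g 22): {"eyh":66,"g":22,"gt":20,"ob":10,"oxm":33,"py":92,"u":79,"uvh":51,"wl":57,"zeh":34}
After op 25 (replace /zeh 86): {"eyh":66,"g":22,"gt":20,"ob":10,"oxm":33,"py":92,"u":79,"uvh":51,"wl":57,"zeh":86}
Size at the root: 10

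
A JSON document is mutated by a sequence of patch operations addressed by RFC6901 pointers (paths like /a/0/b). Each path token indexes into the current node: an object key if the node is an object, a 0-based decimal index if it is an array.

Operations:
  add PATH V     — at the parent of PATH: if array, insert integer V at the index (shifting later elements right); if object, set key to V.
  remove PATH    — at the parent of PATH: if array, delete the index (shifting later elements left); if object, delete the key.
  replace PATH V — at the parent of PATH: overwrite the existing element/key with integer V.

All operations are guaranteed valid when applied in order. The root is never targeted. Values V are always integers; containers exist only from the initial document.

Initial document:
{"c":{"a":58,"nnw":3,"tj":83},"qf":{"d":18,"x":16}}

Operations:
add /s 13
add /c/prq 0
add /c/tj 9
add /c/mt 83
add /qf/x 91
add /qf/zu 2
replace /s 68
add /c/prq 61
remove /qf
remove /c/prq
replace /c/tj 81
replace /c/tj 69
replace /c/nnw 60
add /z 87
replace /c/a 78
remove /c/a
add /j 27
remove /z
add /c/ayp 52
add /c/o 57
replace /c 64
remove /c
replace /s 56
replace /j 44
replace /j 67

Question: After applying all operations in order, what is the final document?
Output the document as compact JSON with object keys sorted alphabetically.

Answer: {"j":67,"s":56}

Derivation:
After op 1 (add /s 13): {"c":{"a":58,"nnw":3,"tj":83},"qf":{"d":18,"x":16},"s":13}
After op 2 (add /c/prq 0): {"c":{"a":58,"nnw":3,"prq":0,"tj":83},"qf":{"d":18,"x":16},"s":13}
After op 3 (add /c/tj 9): {"c":{"a":58,"nnw":3,"prq":0,"tj":9},"qf":{"d":18,"x":16},"s":13}
After op 4 (add /c/mt 83): {"c":{"a":58,"mt":83,"nnw":3,"prq":0,"tj":9},"qf":{"d":18,"x":16},"s":13}
After op 5 (add /qf/x 91): {"c":{"a":58,"mt":83,"nnw":3,"prq":0,"tj":9},"qf":{"d":18,"x":91},"s":13}
After op 6 (add /qf/zu 2): {"c":{"a":58,"mt":83,"nnw":3,"prq":0,"tj":9},"qf":{"d":18,"x":91,"zu":2},"s":13}
After op 7 (replace /s 68): {"c":{"a":58,"mt":83,"nnw":3,"prq":0,"tj":9},"qf":{"d":18,"x":91,"zu":2},"s":68}
After op 8 (add /c/prq 61): {"c":{"a":58,"mt":83,"nnw":3,"prq":61,"tj":9},"qf":{"d":18,"x":91,"zu":2},"s":68}
After op 9 (remove /qf): {"c":{"a":58,"mt":83,"nnw":3,"prq":61,"tj":9},"s":68}
After op 10 (remove /c/prq): {"c":{"a":58,"mt":83,"nnw":3,"tj":9},"s":68}
After op 11 (replace /c/tj 81): {"c":{"a":58,"mt":83,"nnw":3,"tj":81},"s":68}
After op 12 (replace /c/tj 69): {"c":{"a":58,"mt":83,"nnw":3,"tj":69},"s":68}
After op 13 (replace /c/nnw 60): {"c":{"a":58,"mt":83,"nnw":60,"tj":69},"s":68}
After op 14 (add /z 87): {"c":{"a":58,"mt":83,"nnw":60,"tj":69},"s":68,"z":87}
After op 15 (replace /c/a 78): {"c":{"a":78,"mt":83,"nnw":60,"tj":69},"s":68,"z":87}
After op 16 (remove /c/a): {"c":{"mt":83,"nnw":60,"tj":69},"s":68,"z":87}
After op 17 (add /j 27): {"c":{"mt":83,"nnw":60,"tj":69},"j":27,"s":68,"z":87}
After op 18 (remove /z): {"c":{"mt":83,"nnw":60,"tj":69},"j":27,"s":68}
After op 19 (add /c/ayp 52): {"c":{"ayp":52,"mt":83,"nnw":60,"tj":69},"j":27,"s":68}
After op 20 (add /c/o 57): {"c":{"ayp":52,"mt":83,"nnw":60,"o":57,"tj":69},"j":27,"s":68}
After op 21 (replace /c 64): {"c":64,"j":27,"s":68}
After op 22 (remove /c): {"j":27,"s":68}
After op 23 (replace /s 56): {"j":27,"s":56}
After op 24 (replace /j 44): {"j":44,"s":56}
After op 25 (replace /j 67): {"j":67,"s":56}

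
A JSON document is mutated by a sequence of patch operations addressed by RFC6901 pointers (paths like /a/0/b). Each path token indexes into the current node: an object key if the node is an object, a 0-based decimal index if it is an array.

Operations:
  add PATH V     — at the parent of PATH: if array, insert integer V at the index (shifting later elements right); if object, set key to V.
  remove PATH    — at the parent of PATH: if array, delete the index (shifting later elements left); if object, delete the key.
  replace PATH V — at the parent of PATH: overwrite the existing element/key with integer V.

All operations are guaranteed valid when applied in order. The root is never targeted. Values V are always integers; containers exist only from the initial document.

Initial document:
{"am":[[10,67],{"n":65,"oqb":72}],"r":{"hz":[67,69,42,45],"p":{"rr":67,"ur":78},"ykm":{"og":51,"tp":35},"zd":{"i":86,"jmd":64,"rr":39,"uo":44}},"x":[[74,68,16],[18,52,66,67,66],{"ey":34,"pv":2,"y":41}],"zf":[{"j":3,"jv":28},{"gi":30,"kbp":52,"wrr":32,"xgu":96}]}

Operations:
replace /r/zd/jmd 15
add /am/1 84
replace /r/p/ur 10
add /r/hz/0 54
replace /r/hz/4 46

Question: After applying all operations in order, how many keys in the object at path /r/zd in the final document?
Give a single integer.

Answer: 4

Derivation:
After op 1 (replace /r/zd/jmd 15): {"am":[[10,67],{"n":65,"oqb":72}],"r":{"hz":[67,69,42,45],"p":{"rr":67,"ur":78},"ykm":{"og":51,"tp":35},"zd":{"i":86,"jmd":15,"rr":39,"uo":44}},"x":[[74,68,16],[18,52,66,67,66],{"ey":34,"pv":2,"y":41}],"zf":[{"j":3,"jv":28},{"gi":30,"kbp":52,"wrr":32,"xgu":96}]}
After op 2 (add /am/1 84): {"am":[[10,67],84,{"n":65,"oqb":72}],"r":{"hz":[67,69,42,45],"p":{"rr":67,"ur":78},"ykm":{"og":51,"tp":35},"zd":{"i":86,"jmd":15,"rr":39,"uo":44}},"x":[[74,68,16],[18,52,66,67,66],{"ey":34,"pv":2,"y":41}],"zf":[{"j":3,"jv":28},{"gi":30,"kbp":52,"wrr":32,"xgu":96}]}
After op 3 (replace /r/p/ur 10): {"am":[[10,67],84,{"n":65,"oqb":72}],"r":{"hz":[67,69,42,45],"p":{"rr":67,"ur":10},"ykm":{"og":51,"tp":35},"zd":{"i":86,"jmd":15,"rr":39,"uo":44}},"x":[[74,68,16],[18,52,66,67,66],{"ey":34,"pv":2,"y":41}],"zf":[{"j":3,"jv":28},{"gi":30,"kbp":52,"wrr":32,"xgu":96}]}
After op 4 (add /r/hz/0 54): {"am":[[10,67],84,{"n":65,"oqb":72}],"r":{"hz":[54,67,69,42,45],"p":{"rr":67,"ur":10},"ykm":{"og":51,"tp":35},"zd":{"i":86,"jmd":15,"rr":39,"uo":44}},"x":[[74,68,16],[18,52,66,67,66],{"ey":34,"pv":2,"y":41}],"zf":[{"j":3,"jv":28},{"gi":30,"kbp":52,"wrr":32,"xgu":96}]}
After op 5 (replace /r/hz/4 46): {"am":[[10,67],84,{"n":65,"oqb":72}],"r":{"hz":[54,67,69,42,46],"p":{"rr":67,"ur":10},"ykm":{"og":51,"tp":35},"zd":{"i":86,"jmd":15,"rr":39,"uo":44}},"x":[[74,68,16],[18,52,66,67,66],{"ey":34,"pv":2,"y":41}],"zf":[{"j":3,"jv":28},{"gi":30,"kbp":52,"wrr":32,"xgu":96}]}
Size at path /r/zd: 4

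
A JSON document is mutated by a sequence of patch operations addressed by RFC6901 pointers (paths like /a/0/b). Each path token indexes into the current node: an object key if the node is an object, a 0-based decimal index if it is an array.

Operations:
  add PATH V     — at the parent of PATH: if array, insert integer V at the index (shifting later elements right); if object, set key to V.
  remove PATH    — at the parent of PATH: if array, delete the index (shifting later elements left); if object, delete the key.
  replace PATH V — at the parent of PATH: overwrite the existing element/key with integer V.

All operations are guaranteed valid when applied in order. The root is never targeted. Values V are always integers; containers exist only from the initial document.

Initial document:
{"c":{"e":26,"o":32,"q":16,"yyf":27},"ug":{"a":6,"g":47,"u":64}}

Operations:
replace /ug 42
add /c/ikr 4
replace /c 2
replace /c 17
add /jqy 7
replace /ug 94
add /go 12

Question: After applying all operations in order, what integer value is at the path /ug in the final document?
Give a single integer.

After op 1 (replace /ug 42): {"c":{"e":26,"o":32,"q":16,"yyf":27},"ug":42}
After op 2 (add /c/ikr 4): {"c":{"e":26,"ikr":4,"o":32,"q":16,"yyf":27},"ug":42}
After op 3 (replace /c 2): {"c":2,"ug":42}
After op 4 (replace /c 17): {"c":17,"ug":42}
After op 5 (add /jqy 7): {"c":17,"jqy":7,"ug":42}
After op 6 (replace /ug 94): {"c":17,"jqy":7,"ug":94}
After op 7 (add /go 12): {"c":17,"go":12,"jqy":7,"ug":94}
Value at /ug: 94

Answer: 94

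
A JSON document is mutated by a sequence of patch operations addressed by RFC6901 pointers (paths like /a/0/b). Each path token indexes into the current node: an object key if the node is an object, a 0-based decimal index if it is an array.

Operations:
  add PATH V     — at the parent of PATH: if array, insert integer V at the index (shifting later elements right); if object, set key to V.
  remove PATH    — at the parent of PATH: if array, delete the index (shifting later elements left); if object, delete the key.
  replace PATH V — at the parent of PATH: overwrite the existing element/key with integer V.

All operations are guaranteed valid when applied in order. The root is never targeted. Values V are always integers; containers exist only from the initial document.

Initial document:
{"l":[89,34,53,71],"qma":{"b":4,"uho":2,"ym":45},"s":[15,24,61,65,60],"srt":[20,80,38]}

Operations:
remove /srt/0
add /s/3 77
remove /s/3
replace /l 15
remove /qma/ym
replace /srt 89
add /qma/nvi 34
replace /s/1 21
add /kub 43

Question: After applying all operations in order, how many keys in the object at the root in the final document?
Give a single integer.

Answer: 5

Derivation:
After op 1 (remove /srt/0): {"l":[89,34,53,71],"qma":{"b":4,"uho":2,"ym":45},"s":[15,24,61,65,60],"srt":[80,38]}
After op 2 (add /s/3 77): {"l":[89,34,53,71],"qma":{"b":4,"uho":2,"ym":45},"s":[15,24,61,77,65,60],"srt":[80,38]}
After op 3 (remove /s/3): {"l":[89,34,53,71],"qma":{"b":4,"uho":2,"ym":45},"s":[15,24,61,65,60],"srt":[80,38]}
After op 4 (replace /l 15): {"l":15,"qma":{"b":4,"uho":2,"ym":45},"s":[15,24,61,65,60],"srt":[80,38]}
After op 5 (remove /qma/ym): {"l":15,"qma":{"b":4,"uho":2},"s":[15,24,61,65,60],"srt":[80,38]}
After op 6 (replace /srt 89): {"l":15,"qma":{"b":4,"uho":2},"s":[15,24,61,65,60],"srt":89}
After op 7 (add /qma/nvi 34): {"l":15,"qma":{"b":4,"nvi":34,"uho":2},"s":[15,24,61,65,60],"srt":89}
After op 8 (replace /s/1 21): {"l":15,"qma":{"b":4,"nvi":34,"uho":2},"s":[15,21,61,65,60],"srt":89}
After op 9 (add /kub 43): {"kub":43,"l":15,"qma":{"b":4,"nvi":34,"uho":2},"s":[15,21,61,65,60],"srt":89}
Size at the root: 5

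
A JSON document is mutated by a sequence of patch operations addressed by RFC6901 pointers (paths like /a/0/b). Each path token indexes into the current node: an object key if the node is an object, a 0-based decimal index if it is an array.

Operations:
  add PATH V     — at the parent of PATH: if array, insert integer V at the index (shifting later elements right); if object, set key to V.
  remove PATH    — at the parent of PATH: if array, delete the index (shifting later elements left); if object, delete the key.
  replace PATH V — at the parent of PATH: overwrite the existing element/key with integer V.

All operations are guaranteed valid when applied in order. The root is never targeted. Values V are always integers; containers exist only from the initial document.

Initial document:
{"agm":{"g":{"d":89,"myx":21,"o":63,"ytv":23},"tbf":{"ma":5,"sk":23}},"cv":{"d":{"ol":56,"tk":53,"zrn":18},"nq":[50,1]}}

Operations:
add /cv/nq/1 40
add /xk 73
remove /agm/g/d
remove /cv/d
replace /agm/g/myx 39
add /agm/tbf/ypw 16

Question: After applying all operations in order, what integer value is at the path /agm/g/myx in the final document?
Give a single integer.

After op 1 (add /cv/nq/1 40): {"agm":{"g":{"d":89,"myx":21,"o":63,"ytv":23},"tbf":{"ma":5,"sk":23}},"cv":{"d":{"ol":56,"tk":53,"zrn":18},"nq":[50,40,1]}}
After op 2 (add /xk 73): {"agm":{"g":{"d":89,"myx":21,"o":63,"ytv":23},"tbf":{"ma":5,"sk":23}},"cv":{"d":{"ol":56,"tk":53,"zrn":18},"nq":[50,40,1]},"xk":73}
After op 3 (remove /agm/g/d): {"agm":{"g":{"myx":21,"o":63,"ytv":23},"tbf":{"ma":5,"sk":23}},"cv":{"d":{"ol":56,"tk":53,"zrn":18},"nq":[50,40,1]},"xk":73}
After op 4 (remove /cv/d): {"agm":{"g":{"myx":21,"o":63,"ytv":23},"tbf":{"ma":5,"sk":23}},"cv":{"nq":[50,40,1]},"xk":73}
After op 5 (replace /agm/g/myx 39): {"agm":{"g":{"myx":39,"o":63,"ytv":23},"tbf":{"ma":5,"sk":23}},"cv":{"nq":[50,40,1]},"xk":73}
After op 6 (add /agm/tbf/ypw 16): {"agm":{"g":{"myx":39,"o":63,"ytv":23},"tbf":{"ma":5,"sk":23,"ypw":16}},"cv":{"nq":[50,40,1]},"xk":73}
Value at /agm/g/myx: 39

Answer: 39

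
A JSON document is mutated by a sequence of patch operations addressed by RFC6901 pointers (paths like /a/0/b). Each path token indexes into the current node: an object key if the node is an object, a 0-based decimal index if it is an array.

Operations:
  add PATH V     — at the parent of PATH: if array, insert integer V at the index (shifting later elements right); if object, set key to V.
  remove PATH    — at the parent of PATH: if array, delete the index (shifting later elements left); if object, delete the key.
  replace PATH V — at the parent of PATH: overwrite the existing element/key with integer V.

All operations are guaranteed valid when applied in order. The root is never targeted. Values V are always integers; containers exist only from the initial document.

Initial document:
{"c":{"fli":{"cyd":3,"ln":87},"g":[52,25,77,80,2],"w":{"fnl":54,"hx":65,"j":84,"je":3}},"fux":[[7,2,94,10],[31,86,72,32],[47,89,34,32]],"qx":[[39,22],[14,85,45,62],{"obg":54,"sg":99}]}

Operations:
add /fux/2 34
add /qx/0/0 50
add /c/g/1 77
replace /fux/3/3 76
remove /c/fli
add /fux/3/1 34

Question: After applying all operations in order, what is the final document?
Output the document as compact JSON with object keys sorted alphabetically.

Answer: {"c":{"g":[52,77,25,77,80,2],"w":{"fnl":54,"hx":65,"j":84,"je":3}},"fux":[[7,2,94,10],[31,86,72,32],34,[47,34,89,34,76]],"qx":[[50,39,22],[14,85,45,62],{"obg":54,"sg":99}]}

Derivation:
After op 1 (add /fux/2 34): {"c":{"fli":{"cyd":3,"ln":87},"g":[52,25,77,80,2],"w":{"fnl":54,"hx":65,"j":84,"je":3}},"fux":[[7,2,94,10],[31,86,72,32],34,[47,89,34,32]],"qx":[[39,22],[14,85,45,62],{"obg":54,"sg":99}]}
After op 2 (add /qx/0/0 50): {"c":{"fli":{"cyd":3,"ln":87},"g":[52,25,77,80,2],"w":{"fnl":54,"hx":65,"j":84,"je":3}},"fux":[[7,2,94,10],[31,86,72,32],34,[47,89,34,32]],"qx":[[50,39,22],[14,85,45,62],{"obg":54,"sg":99}]}
After op 3 (add /c/g/1 77): {"c":{"fli":{"cyd":3,"ln":87},"g":[52,77,25,77,80,2],"w":{"fnl":54,"hx":65,"j":84,"je":3}},"fux":[[7,2,94,10],[31,86,72,32],34,[47,89,34,32]],"qx":[[50,39,22],[14,85,45,62],{"obg":54,"sg":99}]}
After op 4 (replace /fux/3/3 76): {"c":{"fli":{"cyd":3,"ln":87},"g":[52,77,25,77,80,2],"w":{"fnl":54,"hx":65,"j":84,"je":3}},"fux":[[7,2,94,10],[31,86,72,32],34,[47,89,34,76]],"qx":[[50,39,22],[14,85,45,62],{"obg":54,"sg":99}]}
After op 5 (remove /c/fli): {"c":{"g":[52,77,25,77,80,2],"w":{"fnl":54,"hx":65,"j":84,"je":3}},"fux":[[7,2,94,10],[31,86,72,32],34,[47,89,34,76]],"qx":[[50,39,22],[14,85,45,62],{"obg":54,"sg":99}]}
After op 6 (add /fux/3/1 34): {"c":{"g":[52,77,25,77,80,2],"w":{"fnl":54,"hx":65,"j":84,"je":3}},"fux":[[7,2,94,10],[31,86,72,32],34,[47,34,89,34,76]],"qx":[[50,39,22],[14,85,45,62],{"obg":54,"sg":99}]}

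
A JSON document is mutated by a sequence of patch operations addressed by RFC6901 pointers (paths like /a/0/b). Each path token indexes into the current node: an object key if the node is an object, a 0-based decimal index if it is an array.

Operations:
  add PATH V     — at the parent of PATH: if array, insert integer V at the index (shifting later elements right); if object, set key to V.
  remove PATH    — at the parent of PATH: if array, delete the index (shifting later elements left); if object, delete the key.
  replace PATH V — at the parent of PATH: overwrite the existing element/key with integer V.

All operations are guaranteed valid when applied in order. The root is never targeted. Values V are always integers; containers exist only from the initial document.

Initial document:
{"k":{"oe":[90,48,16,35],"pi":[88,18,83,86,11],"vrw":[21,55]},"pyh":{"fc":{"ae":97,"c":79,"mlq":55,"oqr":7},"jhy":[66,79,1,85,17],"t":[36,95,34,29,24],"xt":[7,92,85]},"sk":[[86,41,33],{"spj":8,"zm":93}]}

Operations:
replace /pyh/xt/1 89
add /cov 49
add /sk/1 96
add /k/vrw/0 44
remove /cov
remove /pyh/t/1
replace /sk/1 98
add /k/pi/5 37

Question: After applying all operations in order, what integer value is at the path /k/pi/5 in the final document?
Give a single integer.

After op 1 (replace /pyh/xt/1 89): {"k":{"oe":[90,48,16,35],"pi":[88,18,83,86,11],"vrw":[21,55]},"pyh":{"fc":{"ae":97,"c":79,"mlq":55,"oqr":7},"jhy":[66,79,1,85,17],"t":[36,95,34,29,24],"xt":[7,89,85]},"sk":[[86,41,33],{"spj":8,"zm":93}]}
After op 2 (add /cov 49): {"cov":49,"k":{"oe":[90,48,16,35],"pi":[88,18,83,86,11],"vrw":[21,55]},"pyh":{"fc":{"ae":97,"c":79,"mlq":55,"oqr":7},"jhy":[66,79,1,85,17],"t":[36,95,34,29,24],"xt":[7,89,85]},"sk":[[86,41,33],{"spj":8,"zm":93}]}
After op 3 (add /sk/1 96): {"cov":49,"k":{"oe":[90,48,16,35],"pi":[88,18,83,86,11],"vrw":[21,55]},"pyh":{"fc":{"ae":97,"c":79,"mlq":55,"oqr":7},"jhy":[66,79,1,85,17],"t":[36,95,34,29,24],"xt":[7,89,85]},"sk":[[86,41,33],96,{"spj":8,"zm":93}]}
After op 4 (add /k/vrw/0 44): {"cov":49,"k":{"oe":[90,48,16,35],"pi":[88,18,83,86,11],"vrw":[44,21,55]},"pyh":{"fc":{"ae":97,"c":79,"mlq":55,"oqr":7},"jhy":[66,79,1,85,17],"t":[36,95,34,29,24],"xt":[7,89,85]},"sk":[[86,41,33],96,{"spj":8,"zm":93}]}
After op 5 (remove /cov): {"k":{"oe":[90,48,16,35],"pi":[88,18,83,86,11],"vrw":[44,21,55]},"pyh":{"fc":{"ae":97,"c":79,"mlq":55,"oqr":7},"jhy":[66,79,1,85,17],"t":[36,95,34,29,24],"xt":[7,89,85]},"sk":[[86,41,33],96,{"spj":8,"zm":93}]}
After op 6 (remove /pyh/t/1): {"k":{"oe":[90,48,16,35],"pi":[88,18,83,86,11],"vrw":[44,21,55]},"pyh":{"fc":{"ae":97,"c":79,"mlq":55,"oqr":7},"jhy":[66,79,1,85,17],"t":[36,34,29,24],"xt":[7,89,85]},"sk":[[86,41,33],96,{"spj":8,"zm":93}]}
After op 7 (replace /sk/1 98): {"k":{"oe":[90,48,16,35],"pi":[88,18,83,86,11],"vrw":[44,21,55]},"pyh":{"fc":{"ae":97,"c":79,"mlq":55,"oqr":7},"jhy":[66,79,1,85,17],"t":[36,34,29,24],"xt":[7,89,85]},"sk":[[86,41,33],98,{"spj":8,"zm":93}]}
After op 8 (add /k/pi/5 37): {"k":{"oe":[90,48,16,35],"pi":[88,18,83,86,11,37],"vrw":[44,21,55]},"pyh":{"fc":{"ae":97,"c":79,"mlq":55,"oqr":7},"jhy":[66,79,1,85,17],"t":[36,34,29,24],"xt":[7,89,85]},"sk":[[86,41,33],98,{"spj":8,"zm":93}]}
Value at /k/pi/5: 37

Answer: 37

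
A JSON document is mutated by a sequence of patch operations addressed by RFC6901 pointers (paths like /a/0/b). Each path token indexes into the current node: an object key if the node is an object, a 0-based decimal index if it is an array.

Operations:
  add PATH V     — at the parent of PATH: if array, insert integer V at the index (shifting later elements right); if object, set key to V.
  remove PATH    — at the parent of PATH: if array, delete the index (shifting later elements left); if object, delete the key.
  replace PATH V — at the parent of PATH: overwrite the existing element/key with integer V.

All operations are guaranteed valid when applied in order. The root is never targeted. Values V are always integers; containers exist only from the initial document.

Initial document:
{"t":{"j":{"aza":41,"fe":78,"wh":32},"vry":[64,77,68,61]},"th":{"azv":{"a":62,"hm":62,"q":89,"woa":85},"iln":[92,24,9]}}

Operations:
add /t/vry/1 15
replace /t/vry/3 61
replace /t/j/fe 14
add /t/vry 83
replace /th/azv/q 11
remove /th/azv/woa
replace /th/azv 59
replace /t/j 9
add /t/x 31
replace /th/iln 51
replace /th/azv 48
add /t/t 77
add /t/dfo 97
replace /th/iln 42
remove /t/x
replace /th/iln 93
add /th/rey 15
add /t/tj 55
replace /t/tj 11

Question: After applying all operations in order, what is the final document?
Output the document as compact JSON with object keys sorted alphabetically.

Answer: {"t":{"dfo":97,"j":9,"t":77,"tj":11,"vry":83},"th":{"azv":48,"iln":93,"rey":15}}

Derivation:
After op 1 (add /t/vry/1 15): {"t":{"j":{"aza":41,"fe":78,"wh":32},"vry":[64,15,77,68,61]},"th":{"azv":{"a":62,"hm":62,"q":89,"woa":85},"iln":[92,24,9]}}
After op 2 (replace /t/vry/3 61): {"t":{"j":{"aza":41,"fe":78,"wh":32},"vry":[64,15,77,61,61]},"th":{"azv":{"a":62,"hm":62,"q":89,"woa":85},"iln":[92,24,9]}}
After op 3 (replace /t/j/fe 14): {"t":{"j":{"aza":41,"fe":14,"wh":32},"vry":[64,15,77,61,61]},"th":{"azv":{"a":62,"hm":62,"q":89,"woa":85},"iln":[92,24,9]}}
After op 4 (add /t/vry 83): {"t":{"j":{"aza":41,"fe":14,"wh":32},"vry":83},"th":{"azv":{"a":62,"hm":62,"q":89,"woa":85},"iln":[92,24,9]}}
After op 5 (replace /th/azv/q 11): {"t":{"j":{"aza":41,"fe":14,"wh":32},"vry":83},"th":{"azv":{"a":62,"hm":62,"q":11,"woa":85},"iln":[92,24,9]}}
After op 6 (remove /th/azv/woa): {"t":{"j":{"aza":41,"fe":14,"wh":32},"vry":83},"th":{"azv":{"a":62,"hm":62,"q":11},"iln":[92,24,9]}}
After op 7 (replace /th/azv 59): {"t":{"j":{"aza":41,"fe":14,"wh":32},"vry":83},"th":{"azv":59,"iln":[92,24,9]}}
After op 8 (replace /t/j 9): {"t":{"j":9,"vry":83},"th":{"azv":59,"iln":[92,24,9]}}
After op 9 (add /t/x 31): {"t":{"j":9,"vry":83,"x":31},"th":{"azv":59,"iln":[92,24,9]}}
After op 10 (replace /th/iln 51): {"t":{"j":9,"vry":83,"x":31},"th":{"azv":59,"iln":51}}
After op 11 (replace /th/azv 48): {"t":{"j":9,"vry":83,"x":31},"th":{"azv":48,"iln":51}}
After op 12 (add /t/t 77): {"t":{"j":9,"t":77,"vry":83,"x":31},"th":{"azv":48,"iln":51}}
After op 13 (add /t/dfo 97): {"t":{"dfo":97,"j":9,"t":77,"vry":83,"x":31},"th":{"azv":48,"iln":51}}
After op 14 (replace /th/iln 42): {"t":{"dfo":97,"j":9,"t":77,"vry":83,"x":31},"th":{"azv":48,"iln":42}}
After op 15 (remove /t/x): {"t":{"dfo":97,"j":9,"t":77,"vry":83},"th":{"azv":48,"iln":42}}
After op 16 (replace /th/iln 93): {"t":{"dfo":97,"j":9,"t":77,"vry":83},"th":{"azv":48,"iln":93}}
After op 17 (add /th/rey 15): {"t":{"dfo":97,"j":9,"t":77,"vry":83},"th":{"azv":48,"iln":93,"rey":15}}
After op 18 (add /t/tj 55): {"t":{"dfo":97,"j":9,"t":77,"tj":55,"vry":83},"th":{"azv":48,"iln":93,"rey":15}}
After op 19 (replace /t/tj 11): {"t":{"dfo":97,"j":9,"t":77,"tj":11,"vry":83},"th":{"azv":48,"iln":93,"rey":15}}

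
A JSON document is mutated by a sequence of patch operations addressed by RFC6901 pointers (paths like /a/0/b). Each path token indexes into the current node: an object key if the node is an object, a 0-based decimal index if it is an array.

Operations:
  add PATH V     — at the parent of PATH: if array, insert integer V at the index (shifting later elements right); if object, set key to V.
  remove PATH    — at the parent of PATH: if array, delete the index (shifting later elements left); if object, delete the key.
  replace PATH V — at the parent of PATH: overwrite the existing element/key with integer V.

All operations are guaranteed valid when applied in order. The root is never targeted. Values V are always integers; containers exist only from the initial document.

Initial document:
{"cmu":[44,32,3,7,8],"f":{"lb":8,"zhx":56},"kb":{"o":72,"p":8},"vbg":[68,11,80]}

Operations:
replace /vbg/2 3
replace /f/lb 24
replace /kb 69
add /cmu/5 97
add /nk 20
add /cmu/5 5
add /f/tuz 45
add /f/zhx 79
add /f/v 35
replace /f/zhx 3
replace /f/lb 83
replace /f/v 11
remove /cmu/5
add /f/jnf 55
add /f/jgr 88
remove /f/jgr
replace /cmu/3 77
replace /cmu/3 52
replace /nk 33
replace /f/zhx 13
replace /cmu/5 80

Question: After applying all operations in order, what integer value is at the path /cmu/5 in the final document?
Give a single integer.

Answer: 80

Derivation:
After op 1 (replace /vbg/2 3): {"cmu":[44,32,3,7,8],"f":{"lb":8,"zhx":56},"kb":{"o":72,"p":8},"vbg":[68,11,3]}
After op 2 (replace /f/lb 24): {"cmu":[44,32,3,7,8],"f":{"lb":24,"zhx":56},"kb":{"o":72,"p":8},"vbg":[68,11,3]}
After op 3 (replace /kb 69): {"cmu":[44,32,3,7,8],"f":{"lb":24,"zhx":56},"kb":69,"vbg":[68,11,3]}
After op 4 (add /cmu/5 97): {"cmu":[44,32,3,7,8,97],"f":{"lb":24,"zhx":56},"kb":69,"vbg":[68,11,3]}
After op 5 (add /nk 20): {"cmu":[44,32,3,7,8,97],"f":{"lb":24,"zhx":56},"kb":69,"nk":20,"vbg":[68,11,3]}
After op 6 (add /cmu/5 5): {"cmu":[44,32,3,7,8,5,97],"f":{"lb":24,"zhx":56},"kb":69,"nk":20,"vbg":[68,11,3]}
After op 7 (add /f/tuz 45): {"cmu":[44,32,3,7,8,5,97],"f":{"lb":24,"tuz":45,"zhx":56},"kb":69,"nk":20,"vbg":[68,11,3]}
After op 8 (add /f/zhx 79): {"cmu":[44,32,3,7,8,5,97],"f":{"lb":24,"tuz":45,"zhx":79},"kb":69,"nk":20,"vbg":[68,11,3]}
After op 9 (add /f/v 35): {"cmu":[44,32,3,7,8,5,97],"f":{"lb":24,"tuz":45,"v":35,"zhx":79},"kb":69,"nk":20,"vbg":[68,11,3]}
After op 10 (replace /f/zhx 3): {"cmu":[44,32,3,7,8,5,97],"f":{"lb":24,"tuz":45,"v":35,"zhx":3},"kb":69,"nk":20,"vbg":[68,11,3]}
After op 11 (replace /f/lb 83): {"cmu":[44,32,3,7,8,5,97],"f":{"lb":83,"tuz":45,"v":35,"zhx":3},"kb":69,"nk":20,"vbg":[68,11,3]}
After op 12 (replace /f/v 11): {"cmu":[44,32,3,7,8,5,97],"f":{"lb":83,"tuz":45,"v":11,"zhx":3},"kb":69,"nk":20,"vbg":[68,11,3]}
After op 13 (remove /cmu/5): {"cmu":[44,32,3,7,8,97],"f":{"lb":83,"tuz":45,"v":11,"zhx":3},"kb":69,"nk":20,"vbg":[68,11,3]}
After op 14 (add /f/jnf 55): {"cmu":[44,32,3,7,8,97],"f":{"jnf":55,"lb":83,"tuz":45,"v":11,"zhx":3},"kb":69,"nk":20,"vbg":[68,11,3]}
After op 15 (add /f/jgr 88): {"cmu":[44,32,3,7,8,97],"f":{"jgr":88,"jnf":55,"lb":83,"tuz":45,"v":11,"zhx":3},"kb":69,"nk":20,"vbg":[68,11,3]}
After op 16 (remove /f/jgr): {"cmu":[44,32,3,7,8,97],"f":{"jnf":55,"lb":83,"tuz":45,"v":11,"zhx":3},"kb":69,"nk":20,"vbg":[68,11,3]}
After op 17 (replace /cmu/3 77): {"cmu":[44,32,3,77,8,97],"f":{"jnf":55,"lb":83,"tuz":45,"v":11,"zhx":3},"kb":69,"nk":20,"vbg":[68,11,3]}
After op 18 (replace /cmu/3 52): {"cmu":[44,32,3,52,8,97],"f":{"jnf":55,"lb":83,"tuz":45,"v":11,"zhx":3},"kb":69,"nk":20,"vbg":[68,11,3]}
After op 19 (replace /nk 33): {"cmu":[44,32,3,52,8,97],"f":{"jnf":55,"lb":83,"tuz":45,"v":11,"zhx":3},"kb":69,"nk":33,"vbg":[68,11,3]}
After op 20 (replace /f/zhx 13): {"cmu":[44,32,3,52,8,97],"f":{"jnf":55,"lb":83,"tuz":45,"v":11,"zhx":13},"kb":69,"nk":33,"vbg":[68,11,3]}
After op 21 (replace /cmu/5 80): {"cmu":[44,32,3,52,8,80],"f":{"jnf":55,"lb":83,"tuz":45,"v":11,"zhx":13},"kb":69,"nk":33,"vbg":[68,11,3]}
Value at /cmu/5: 80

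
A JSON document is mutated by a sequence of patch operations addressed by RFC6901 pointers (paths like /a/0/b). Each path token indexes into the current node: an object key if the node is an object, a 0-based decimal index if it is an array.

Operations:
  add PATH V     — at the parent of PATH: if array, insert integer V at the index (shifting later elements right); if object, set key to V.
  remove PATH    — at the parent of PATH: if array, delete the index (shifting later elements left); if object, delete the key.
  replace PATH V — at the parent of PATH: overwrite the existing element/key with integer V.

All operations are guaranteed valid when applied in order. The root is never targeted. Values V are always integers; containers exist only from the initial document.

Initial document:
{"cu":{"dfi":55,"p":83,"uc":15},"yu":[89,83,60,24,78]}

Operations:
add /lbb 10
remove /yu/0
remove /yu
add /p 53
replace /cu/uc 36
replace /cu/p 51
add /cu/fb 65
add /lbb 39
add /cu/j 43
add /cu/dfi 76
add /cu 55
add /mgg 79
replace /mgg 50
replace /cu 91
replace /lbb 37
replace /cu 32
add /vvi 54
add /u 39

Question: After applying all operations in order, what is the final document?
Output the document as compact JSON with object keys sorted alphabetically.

Answer: {"cu":32,"lbb":37,"mgg":50,"p":53,"u":39,"vvi":54}

Derivation:
After op 1 (add /lbb 10): {"cu":{"dfi":55,"p":83,"uc":15},"lbb":10,"yu":[89,83,60,24,78]}
After op 2 (remove /yu/0): {"cu":{"dfi":55,"p":83,"uc":15},"lbb":10,"yu":[83,60,24,78]}
After op 3 (remove /yu): {"cu":{"dfi":55,"p":83,"uc":15},"lbb":10}
After op 4 (add /p 53): {"cu":{"dfi":55,"p":83,"uc":15},"lbb":10,"p":53}
After op 5 (replace /cu/uc 36): {"cu":{"dfi":55,"p":83,"uc":36},"lbb":10,"p":53}
After op 6 (replace /cu/p 51): {"cu":{"dfi":55,"p":51,"uc":36},"lbb":10,"p":53}
After op 7 (add /cu/fb 65): {"cu":{"dfi":55,"fb":65,"p":51,"uc":36},"lbb":10,"p":53}
After op 8 (add /lbb 39): {"cu":{"dfi":55,"fb":65,"p":51,"uc":36},"lbb":39,"p":53}
After op 9 (add /cu/j 43): {"cu":{"dfi":55,"fb":65,"j":43,"p":51,"uc":36},"lbb":39,"p":53}
After op 10 (add /cu/dfi 76): {"cu":{"dfi":76,"fb":65,"j":43,"p":51,"uc":36},"lbb":39,"p":53}
After op 11 (add /cu 55): {"cu":55,"lbb":39,"p":53}
After op 12 (add /mgg 79): {"cu":55,"lbb":39,"mgg":79,"p":53}
After op 13 (replace /mgg 50): {"cu":55,"lbb":39,"mgg":50,"p":53}
After op 14 (replace /cu 91): {"cu":91,"lbb":39,"mgg":50,"p":53}
After op 15 (replace /lbb 37): {"cu":91,"lbb":37,"mgg":50,"p":53}
After op 16 (replace /cu 32): {"cu":32,"lbb":37,"mgg":50,"p":53}
After op 17 (add /vvi 54): {"cu":32,"lbb":37,"mgg":50,"p":53,"vvi":54}
After op 18 (add /u 39): {"cu":32,"lbb":37,"mgg":50,"p":53,"u":39,"vvi":54}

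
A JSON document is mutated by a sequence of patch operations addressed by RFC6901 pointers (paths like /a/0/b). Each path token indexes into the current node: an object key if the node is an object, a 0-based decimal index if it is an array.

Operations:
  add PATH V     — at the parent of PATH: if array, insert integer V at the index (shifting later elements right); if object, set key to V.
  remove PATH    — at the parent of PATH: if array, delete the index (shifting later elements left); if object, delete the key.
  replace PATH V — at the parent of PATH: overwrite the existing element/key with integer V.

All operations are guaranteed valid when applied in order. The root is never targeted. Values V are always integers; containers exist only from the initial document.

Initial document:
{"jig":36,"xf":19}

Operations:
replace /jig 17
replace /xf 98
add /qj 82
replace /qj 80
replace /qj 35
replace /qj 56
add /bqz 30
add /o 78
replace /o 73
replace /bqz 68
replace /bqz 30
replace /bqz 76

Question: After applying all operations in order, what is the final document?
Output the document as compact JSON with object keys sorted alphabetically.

After op 1 (replace /jig 17): {"jig":17,"xf":19}
After op 2 (replace /xf 98): {"jig":17,"xf":98}
After op 3 (add /qj 82): {"jig":17,"qj":82,"xf":98}
After op 4 (replace /qj 80): {"jig":17,"qj":80,"xf":98}
After op 5 (replace /qj 35): {"jig":17,"qj":35,"xf":98}
After op 6 (replace /qj 56): {"jig":17,"qj":56,"xf":98}
After op 7 (add /bqz 30): {"bqz":30,"jig":17,"qj":56,"xf":98}
After op 8 (add /o 78): {"bqz":30,"jig":17,"o":78,"qj":56,"xf":98}
After op 9 (replace /o 73): {"bqz":30,"jig":17,"o":73,"qj":56,"xf":98}
After op 10 (replace /bqz 68): {"bqz":68,"jig":17,"o":73,"qj":56,"xf":98}
After op 11 (replace /bqz 30): {"bqz":30,"jig":17,"o":73,"qj":56,"xf":98}
After op 12 (replace /bqz 76): {"bqz":76,"jig":17,"o":73,"qj":56,"xf":98}

Answer: {"bqz":76,"jig":17,"o":73,"qj":56,"xf":98}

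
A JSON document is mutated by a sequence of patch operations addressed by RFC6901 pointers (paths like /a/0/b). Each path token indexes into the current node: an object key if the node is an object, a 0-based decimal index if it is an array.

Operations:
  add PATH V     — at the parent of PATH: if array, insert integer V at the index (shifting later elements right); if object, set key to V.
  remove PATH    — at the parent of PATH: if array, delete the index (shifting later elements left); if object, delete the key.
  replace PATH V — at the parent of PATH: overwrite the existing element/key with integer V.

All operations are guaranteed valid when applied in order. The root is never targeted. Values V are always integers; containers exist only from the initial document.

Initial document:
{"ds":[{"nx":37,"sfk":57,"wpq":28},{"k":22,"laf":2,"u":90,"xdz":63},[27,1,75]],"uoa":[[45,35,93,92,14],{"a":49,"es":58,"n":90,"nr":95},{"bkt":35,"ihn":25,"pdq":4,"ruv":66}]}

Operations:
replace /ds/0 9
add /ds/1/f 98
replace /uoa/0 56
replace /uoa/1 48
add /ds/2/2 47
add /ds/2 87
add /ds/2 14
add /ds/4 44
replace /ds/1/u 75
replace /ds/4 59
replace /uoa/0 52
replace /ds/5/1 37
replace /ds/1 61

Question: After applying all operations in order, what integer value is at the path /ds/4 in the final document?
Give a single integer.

Answer: 59

Derivation:
After op 1 (replace /ds/0 9): {"ds":[9,{"k":22,"laf":2,"u":90,"xdz":63},[27,1,75]],"uoa":[[45,35,93,92,14],{"a":49,"es":58,"n":90,"nr":95},{"bkt":35,"ihn":25,"pdq":4,"ruv":66}]}
After op 2 (add /ds/1/f 98): {"ds":[9,{"f":98,"k":22,"laf":2,"u":90,"xdz":63},[27,1,75]],"uoa":[[45,35,93,92,14],{"a":49,"es":58,"n":90,"nr":95},{"bkt":35,"ihn":25,"pdq":4,"ruv":66}]}
After op 3 (replace /uoa/0 56): {"ds":[9,{"f":98,"k":22,"laf":2,"u":90,"xdz":63},[27,1,75]],"uoa":[56,{"a":49,"es":58,"n":90,"nr":95},{"bkt":35,"ihn":25,"pdq":4,"ruv":66}]}
After op 4 (replace /uoa/1 48): {"ds":[9,{"f":98,"k":22,"laf":2,"u":90,"xdz":63},[27,1,75]],"uoa":[56,48,{"bkt":35,"ihn":25,"pdq":4,"ruv":66}]}
After op 5 (add /ds/2/2 47): {"ds":[9,{"f":98,"k":22,"laf":2,"u":90,"xdz":63},[27,1,47,75]],"uoa":[56,48,{"bkt":35,"ihn":25,"pdq":4,"ruv":66}]}
After op 6 (add /ds/2 87): {"ds":[9,{"f":98,"k":22,"laf":2,"u":90,"xdz":63},87,[27,1,47,75]],"uoa":[56,48,{"bkt":35,"ihn":25,"pdq":4,"ruv":66}]}
After op 7 (add /ds/2 14): {"ds":[9,{"f":98,"k":22,"laf":2,"u":90,"xdz":63},14,87,[27,1,47,75]],"uoa":[56,48,{"bkt":35,"ihn":25,"pdq":4,"ruv":66}]}
After op 8 (add /ds/4 44): {"ds":[9,{"f":98,"k":22,"laf":2,"u":90,"xdz":63},14,87,44,[27,1,47,75]],"uoa":[56,48,{"bkt":35,"ihn":25,"pdq":4,"ruv":66}]}
After op 9 (replace /ds/1/u 75): {"ds":[9,{"f":98,"k":22,"laf":2,"u":75,"xdz":63},14,87,44,[27,1,47,75]],"uoa":[56,48,{"bkt":35,"ihn":25,"pdq":4,"ruv":66}]}
After op 10 (replace /ds/4 59): {"ds":[9,{"f":98,"k":22,"laf":2,"u":75,"xdz":63},14,87,59,[27,1,47,75]],"uoa":[56,48,{"bkt":35,"ihn":25,"pdq":4,"ruv":66}]}
After op 11 (replace /uoa/0 52): {"ds":[9,{"f":98,"k":22,"laf":2,"u":75,"xdz":63},14,87,59,[27,1,47,75]],"uoa":[52,48,{"bkt":35,"ihn":25,"pdq":4,"ruv":66}]}
After op 12 (replace /ds/5/1 37): {"ds":[9,{"f":98,"k":22,"laf":2,"u":75,"xdz":63},14,87,59,[27,37,47,75]],"uoa":[52,48,{"bkt":35,"ihn":25,"pdq":4,"ruv":66}]}
After op 13 (replace /ds/1 61): {"ds":[9,61,14,87,59,[27,37,47,75]],"uoa":[52,48,{"bkt":35,"ihn":25,"pdq":4,"ruv":66}]}
Value at /ds/4: 59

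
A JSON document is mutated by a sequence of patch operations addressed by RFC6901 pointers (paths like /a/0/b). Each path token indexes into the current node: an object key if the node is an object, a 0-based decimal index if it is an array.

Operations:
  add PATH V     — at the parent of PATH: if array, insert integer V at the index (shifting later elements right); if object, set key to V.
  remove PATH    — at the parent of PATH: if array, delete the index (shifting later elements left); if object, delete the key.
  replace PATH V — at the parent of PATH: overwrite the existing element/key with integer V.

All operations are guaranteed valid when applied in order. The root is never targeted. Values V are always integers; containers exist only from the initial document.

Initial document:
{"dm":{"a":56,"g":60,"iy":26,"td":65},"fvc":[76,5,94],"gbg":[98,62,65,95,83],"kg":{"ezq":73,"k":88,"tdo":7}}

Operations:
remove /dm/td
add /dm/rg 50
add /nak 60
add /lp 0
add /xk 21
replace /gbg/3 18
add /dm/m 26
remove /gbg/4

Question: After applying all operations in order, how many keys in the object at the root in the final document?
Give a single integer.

After op 1 (remove /dm/td): {"dm":{"a":56,"g":60,"iy":26},"fvc":[76,5,94],"gbg":[98,62,65,95,83],"kg":{"ezq":73,"k":88,"tdo":7}}
After op 2 (add /dm/rg 50): {"dm":{"a":56,"g":60,"iy":26,"rg":50},"fvc":[76,5,94],"gbg":[98,62,65,95,83],"kg":{"ezq":73,"k":88,"tdo":7}}
After op 3 (add /nak 60): {"dm":{"a":56,"g":60,"iy":26,"rg":50},"fvc":[76,5,94],"gbg":[98,62,65,95,83],"kg":{"ezq":73,"k":88,"tdo":7},"nak":60}
After op 4 (add /lp 0): {"dm":{"a":56,"g":60,"iy":26,"rg":50},"fvc":[76,5,94],"gbg":[98,62,65,95,83],"kg":{"ezq":73,"k":88,"tdo":7},"lp":0,"nak":60}
After op 5 (add /xk 21): {"dm":{"a":56,"g":60,"iy":26,"rg":50},"fvc":[76,5,94],"gbg":[98,62,65,95,83],"kg":{"ezq":73,"k":88,"tdo":7},"lp":0,"nak":60,"xk":21}
After op 6 (replace /gbg/3 18): {"dm":{"a":56,"g":60,"iy":26,"rg":50},"fvc":[76,5,94],"gbg":[98,62,65,18,83],"kg":{"ezq":73,"k":88,"tdo":7},"lp":0,"nak":60,"xk":21}
After op 7 (add /dm/m 26): {"dm":{"a":56,"g":60,"iy":26,"m":26,"rg":50},"fvc":[76,5,94],"gbg":[98,62,65,18,83],"kg":{"ezq":73,"k":88,"tdo":7},"lp":0,"nak":60,"xk":21}
After op 8 (remove /gbg/4): {"dm":{"a":56,"g":60,"iy":26,"m":26,"rg":50},"fvc":[76,5,94],"gbg":[98,62,65,18],"kg":{"ezq":73,"k":88,"tdo":7},"lp":0,"nak":60,"xk":21}
Size at the root: 7

Answer: 7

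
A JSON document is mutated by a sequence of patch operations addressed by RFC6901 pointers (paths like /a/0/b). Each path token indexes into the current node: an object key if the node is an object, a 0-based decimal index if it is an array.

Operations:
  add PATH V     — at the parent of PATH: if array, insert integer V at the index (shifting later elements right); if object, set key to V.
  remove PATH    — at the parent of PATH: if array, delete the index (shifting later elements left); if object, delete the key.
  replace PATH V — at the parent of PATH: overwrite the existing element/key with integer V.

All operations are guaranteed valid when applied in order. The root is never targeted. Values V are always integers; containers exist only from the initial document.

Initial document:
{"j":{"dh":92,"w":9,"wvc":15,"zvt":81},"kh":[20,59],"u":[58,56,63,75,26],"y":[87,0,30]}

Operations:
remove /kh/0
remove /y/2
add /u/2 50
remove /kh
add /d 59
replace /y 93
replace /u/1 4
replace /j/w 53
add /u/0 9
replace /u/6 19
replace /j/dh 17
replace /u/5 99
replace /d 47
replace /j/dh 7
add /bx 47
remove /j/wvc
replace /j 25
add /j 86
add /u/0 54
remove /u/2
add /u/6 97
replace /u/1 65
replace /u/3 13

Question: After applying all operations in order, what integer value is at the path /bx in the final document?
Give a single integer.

Answer: 47

Derivation:
After op 1 (remove /kh/0): {"j":{"dh":92,"w":9,"wvc":15,"zvt":81},"kh":[59],"u":[58,56,63,75,26],"y":[87,0,30]}
After op 2 (remove /y/2): {"j":{"dh":92,"w":9,"wvc":15,"zvt":81},"kh":[59],"u":[58,56,63,75,26],"y":[87,0]}
After op 3 (add /u/2 50): {"j":{"dh":92,"w":9,"wvc":15,"zvt":81},"kh":[59],"u":[58,56,50,63,75,26],"y":[87,0]}
After op 4 (remove /kh): {"j":{"dh":92,"w":9,"wvc":15,"zvt":81},"u":[58,56,50,63,75,26],"y":[87,0]}
After op 5 (add /d 59): {"d":59,"j":{"dh":92,"w":9,"wvc":15,"zvt":81},"u":[58,56,50,63,75,26],"y":[87,0]}
After op 6 (replace /y 93): {"d":59,"j":{"dh":92,"w":9,"wvc":15,"zvt":81},"u":[58,56,50,63,75,26],"y":93}
After op 7 (replace /u/1 4): {"d":59,"j":{"dh":92,"w":9,"wvc":15,"zvt":81},"u":[58,4,50,63,75,26],"y":93}
After op 8 (replace /j/w 53): {"d":59,"j":{"dh":92,"w":53,"wvc":15,"zvt":81},"u":[58,4,50,63,75,26],"y":93}
After op 9 (add /u/0 9): {"d":59,"j":{"dh":92,"w":53,"wvc":15,"zvt":81},"u":[9,58,4,50,63,75,26],"y":93}
After op 10 (replace /u/6 19): {"d":59,"j":{"dh":92,"w":53,"wvc":15,"zvt":81},"u":[9,58,4,50,63,75,19],"y":93}
After op 11 (replace /j/dh 17): {"d":59,"j":{"dh":17,"w":53,"wvc":15,"zvt":81},"u":[9,58,4,50,63,75,19],"y":93}
After op 12 (replace /u/5 99): {"d":59,"j":{"dh":17,"w":53,"wvc":15,"zvt":81},"u":[9,58,4,50,63,99,19],"y":93}
After op 13 (replace /d 47): {"d":47,"j":{"dh":17,"w":53,"wvc":15,"zvt":81},"u":[9,58,4,50,63,99,19],"y":93}
After op 14 (replace /j/dh 7): {"d":47,"j":{"dh":7,"w":53,"wvc":15,"zvt":81},"u":[9,58,4,50,63,99,19],"y":93}
After op 15 (add /bx 47): {"bx":47,"d":47,"j":{"dh":7,"w":53,"wvc":15,"zvt":81},"u":[9,58,4,50,63,99,19],"y":93}
After op 16 (remove /j/wvc): {"bx":47,"d":47,"j":{"dh":7,"w":53,"zvt":81},"u":[9,58,4,50,63,99,19],"y":93}
After op 17 (replace /j 25): {"bx":47,"d":47,"j":25,"u":[9,58,4,50,63,99,19],"y":93}
After op 18 (add /j 86): {"bx":47,"d":47,"j":86,"u":[9,58,4,50,63,99,19],"y":93}
After op 19 (add /u/0 54): {"bx":47,"d":47,"j":86,"u":[54,9,58,4,50,63,99,19],"y":93}
After op 20 (remove /u/2): {"bx":47,"d":47,"j":86,"u":[54,9,4,50,63,99,19],"y":93}
After op 21 (add /u/6 97): {"bx":47,"d":47,"j":86,"u":[54,9,4,50,63,99,97,19],"y":93}
After op 22 (replace /u/1 65): {"bx":47,"d":47,"j":86,"u":[54,65,4,50,63,99,97,19],"y":93}
After op 23 (replace /u/3 13): {"bx":47,"d":47,"j":86,"u":[54,65,4,13,63,99,97,19],"y":93}
Value at /bx: 47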